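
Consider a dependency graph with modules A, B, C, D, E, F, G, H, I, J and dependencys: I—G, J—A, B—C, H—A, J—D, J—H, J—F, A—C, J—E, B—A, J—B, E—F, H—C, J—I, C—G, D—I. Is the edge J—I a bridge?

After removing J—I, the path J-D-I still connects them, so the edge is not a bridge.

No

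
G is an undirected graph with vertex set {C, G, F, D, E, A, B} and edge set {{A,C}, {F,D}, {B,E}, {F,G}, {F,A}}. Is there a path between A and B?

No

The component containing A is {A, C, D, F, G}, and B is not in it.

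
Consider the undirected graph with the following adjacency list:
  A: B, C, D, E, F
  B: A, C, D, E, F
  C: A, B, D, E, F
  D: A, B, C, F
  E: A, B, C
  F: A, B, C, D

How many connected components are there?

Starting from A we can reach A, B, C, D, E, F. That is one component of size 6.
Total: 1 component.

1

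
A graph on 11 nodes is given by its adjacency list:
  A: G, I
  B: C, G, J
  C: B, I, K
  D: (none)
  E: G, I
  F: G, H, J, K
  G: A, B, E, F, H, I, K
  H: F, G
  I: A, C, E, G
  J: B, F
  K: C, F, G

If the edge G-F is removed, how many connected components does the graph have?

G and F are still connected via G-K-F, so the component count stays at 2.

2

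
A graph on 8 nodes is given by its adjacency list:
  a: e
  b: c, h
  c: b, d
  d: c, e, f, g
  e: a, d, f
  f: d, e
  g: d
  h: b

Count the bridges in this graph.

5

The edges on the cycle d-e-f-d are not bridges since each lies on that cycle.
But removing c-d disconnects c from d; removing d-g disconnects d from g; removing c-b disconnects c from b; removing a-e disconnects a from e — these are bridges.
In total 5 edges are bridges.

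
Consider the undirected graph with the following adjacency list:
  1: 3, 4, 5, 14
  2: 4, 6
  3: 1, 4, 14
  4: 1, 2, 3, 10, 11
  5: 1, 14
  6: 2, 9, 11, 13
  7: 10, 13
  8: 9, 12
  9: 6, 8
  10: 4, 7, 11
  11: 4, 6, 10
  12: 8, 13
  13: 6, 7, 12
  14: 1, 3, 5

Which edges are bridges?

The edges on the cycle 1-5-14-1 are not bridges since each lies on that cycle.
Every edge lies on some cycle, so there are no bridges.

none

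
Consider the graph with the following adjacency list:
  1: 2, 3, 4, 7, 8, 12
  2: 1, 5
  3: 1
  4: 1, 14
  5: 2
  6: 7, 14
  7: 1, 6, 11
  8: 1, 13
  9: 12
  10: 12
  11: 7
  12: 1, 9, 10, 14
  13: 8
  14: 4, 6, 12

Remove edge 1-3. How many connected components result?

2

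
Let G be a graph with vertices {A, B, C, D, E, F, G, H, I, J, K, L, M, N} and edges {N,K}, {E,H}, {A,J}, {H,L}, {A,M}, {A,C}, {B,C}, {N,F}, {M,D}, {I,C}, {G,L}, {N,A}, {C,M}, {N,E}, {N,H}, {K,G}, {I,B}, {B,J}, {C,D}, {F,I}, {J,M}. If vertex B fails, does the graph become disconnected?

No

Deleting B leaves 1 component (was 1) (its neighbors C, I, J remain connected to each other), so B is not a cut vertex.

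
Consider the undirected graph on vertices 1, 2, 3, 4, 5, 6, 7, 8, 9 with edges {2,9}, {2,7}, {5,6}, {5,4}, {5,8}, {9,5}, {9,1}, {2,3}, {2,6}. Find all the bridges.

1-9, 2-3, 2-7, 4-5, 5-8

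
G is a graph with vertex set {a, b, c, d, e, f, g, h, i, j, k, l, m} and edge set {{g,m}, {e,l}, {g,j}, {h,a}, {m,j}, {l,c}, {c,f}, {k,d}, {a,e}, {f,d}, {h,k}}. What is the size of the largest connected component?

b is isolated — a component by itself.
i is isolated — a component by itself.
Starting from g we can reach g, j, m. That is one component of size 3.
Starting from a we can reach a, c, d, e, f, h, k, l. That is one component of size 8.
The largest has 8 vertices.

8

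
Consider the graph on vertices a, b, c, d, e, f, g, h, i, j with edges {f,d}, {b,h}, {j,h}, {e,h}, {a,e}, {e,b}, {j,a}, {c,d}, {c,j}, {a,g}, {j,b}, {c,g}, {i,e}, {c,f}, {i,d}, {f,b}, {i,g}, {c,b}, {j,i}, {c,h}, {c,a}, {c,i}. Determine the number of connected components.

1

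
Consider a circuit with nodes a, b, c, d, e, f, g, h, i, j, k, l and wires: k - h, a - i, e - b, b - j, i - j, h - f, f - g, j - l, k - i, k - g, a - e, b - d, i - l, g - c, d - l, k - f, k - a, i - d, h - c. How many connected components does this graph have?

1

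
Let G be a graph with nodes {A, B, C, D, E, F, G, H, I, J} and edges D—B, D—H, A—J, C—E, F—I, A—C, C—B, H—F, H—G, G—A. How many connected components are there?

Starting from A we can reach A, B, C, D, E, F, G, H, I, J. That is one component of size 10.
Total: 1 component.

1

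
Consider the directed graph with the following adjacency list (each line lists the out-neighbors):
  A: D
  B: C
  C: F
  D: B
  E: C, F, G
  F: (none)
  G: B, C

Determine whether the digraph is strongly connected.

No

There is no directed path from A to E, so the graph is not strongly connected.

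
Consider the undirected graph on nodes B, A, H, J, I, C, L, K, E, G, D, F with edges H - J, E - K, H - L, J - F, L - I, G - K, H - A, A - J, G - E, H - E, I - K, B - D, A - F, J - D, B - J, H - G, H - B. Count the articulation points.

1

Removing H increases the component count from 2 to 3, so H is a cut vertex.
By contrast removing E leaves 2 components; it is not a cut vertex. No other vertex is a cut vertex either.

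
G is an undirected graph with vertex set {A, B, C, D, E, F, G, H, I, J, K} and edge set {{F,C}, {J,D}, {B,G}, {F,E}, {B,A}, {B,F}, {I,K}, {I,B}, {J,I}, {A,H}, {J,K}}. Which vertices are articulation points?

Removing A increases the component count from 1 to 2, so A is a cut vertex.
Removing B increases the component count from 1 to 4, so B is a cut vertex.
Removing F increases the component count from 1 to 3, so F is a cut vertex.
Likewise I, J are cut vertices.
By contrast removing D leaves 1 component; it is not a cut vertex. No other vertex is a cut vertex either.

A, B, F, I, J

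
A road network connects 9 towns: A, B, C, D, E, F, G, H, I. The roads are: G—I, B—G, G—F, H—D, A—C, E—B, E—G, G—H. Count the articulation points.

2

Removing G increases the component count from 2 to 5, so G is a cut vertex.
Removing H increases the component count from 2 to 3, so H is a cut vertex.
By contrast removing B leaves 2 components; it is not a cut vertex. No other vertex is a cut vertex either.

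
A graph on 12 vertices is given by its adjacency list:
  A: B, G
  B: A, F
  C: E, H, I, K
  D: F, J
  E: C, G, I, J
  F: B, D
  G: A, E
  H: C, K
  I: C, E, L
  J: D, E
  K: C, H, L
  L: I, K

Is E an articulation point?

Deleting E raises the number of components from 1 to 2, so E is a cut vertex.

Yes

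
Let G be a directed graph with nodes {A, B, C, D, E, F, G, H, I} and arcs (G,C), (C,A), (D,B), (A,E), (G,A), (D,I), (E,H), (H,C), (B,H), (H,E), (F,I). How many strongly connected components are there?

{A, C, E, H} are all mutually reachable — one SCC of size 4.
{D} is an SCC by itself.
{G} is an SCC by itself.
{B} is an SCC by itself.
{I} is an SCC by itself.
(and 1 more singleton SCC)
That gives 6 strongly connected components.

6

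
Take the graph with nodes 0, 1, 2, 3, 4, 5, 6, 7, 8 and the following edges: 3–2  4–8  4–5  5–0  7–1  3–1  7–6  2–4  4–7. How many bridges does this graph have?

The edges on the cycle 3-2-4-7-1-3 are not bridges since each lies on that cycle.
But removing 4–5 disconnects 4 from 5; removing 0–5 disconnects 0 from 5; removing 7–6 disconnects 7 from 6; removing 4–8 disconnects 4 from 8 — these are bridges.
That makes 4 bridges.

4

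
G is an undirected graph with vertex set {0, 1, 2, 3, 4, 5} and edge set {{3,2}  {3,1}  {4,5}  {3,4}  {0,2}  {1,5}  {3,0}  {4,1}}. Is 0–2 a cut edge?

After removing 0–2, the path 0-3-2 still connects them, so the edge is not a bridge.

No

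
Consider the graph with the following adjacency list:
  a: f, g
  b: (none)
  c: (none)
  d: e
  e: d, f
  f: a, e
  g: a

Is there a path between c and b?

No

The component containing c is {c}, and b is not in it.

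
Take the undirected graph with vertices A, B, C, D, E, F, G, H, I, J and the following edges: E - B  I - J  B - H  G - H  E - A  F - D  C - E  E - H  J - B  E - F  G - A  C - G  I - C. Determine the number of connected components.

Starting from A we can reach A, B, C, D, E, F, G, H, I, J. That is one component of size 10.
Total: 1 component.

1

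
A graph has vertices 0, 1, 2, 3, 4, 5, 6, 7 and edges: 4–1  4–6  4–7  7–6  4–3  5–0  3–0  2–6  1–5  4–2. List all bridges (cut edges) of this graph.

none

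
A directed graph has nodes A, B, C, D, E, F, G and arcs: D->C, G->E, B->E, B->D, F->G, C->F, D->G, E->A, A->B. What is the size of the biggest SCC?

{A, B, C, D, E, F, G} are all mutually reachable — one SCC of size 7.
The largest has 7 vertices.

7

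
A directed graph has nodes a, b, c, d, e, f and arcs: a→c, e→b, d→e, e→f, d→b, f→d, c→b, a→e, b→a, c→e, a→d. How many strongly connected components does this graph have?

1

{a, b, c, d, e, f} are all mutually reachable — one SCC of size 6.
That gives 1 strongly connected component.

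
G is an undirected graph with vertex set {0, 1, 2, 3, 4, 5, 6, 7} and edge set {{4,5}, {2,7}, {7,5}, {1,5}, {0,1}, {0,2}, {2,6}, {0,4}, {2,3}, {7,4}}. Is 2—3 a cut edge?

Yes

Removing 2—3 leaves no path between 2 and 3: the component count goes from 1 to 2. So it is a bridge.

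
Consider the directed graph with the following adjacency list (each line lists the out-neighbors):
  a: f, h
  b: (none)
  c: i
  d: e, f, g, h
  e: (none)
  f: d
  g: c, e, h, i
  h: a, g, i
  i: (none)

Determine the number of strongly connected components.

5

{a, d, f, g, h} are all mutually reachable — one SCC of size 5.
{i} is an SCC by itself.
{e} is an SCC by itself.
{b} is an SCC by itself.
{c} is an SCC by itself.
That gives 5 strongly connected components.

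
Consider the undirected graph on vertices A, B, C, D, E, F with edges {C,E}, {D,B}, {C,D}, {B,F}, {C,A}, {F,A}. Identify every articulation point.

C

Removing C increases the component count from 1 to 2, so C is a cut vertex.
By contrast removing B leaves 1 component; it is not a cut vertex. No other vertex is a cut vertex either.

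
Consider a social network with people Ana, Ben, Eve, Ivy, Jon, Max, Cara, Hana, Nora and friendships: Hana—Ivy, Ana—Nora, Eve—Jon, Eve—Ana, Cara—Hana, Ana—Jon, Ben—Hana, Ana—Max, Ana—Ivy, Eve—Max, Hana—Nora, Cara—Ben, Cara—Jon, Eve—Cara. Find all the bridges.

none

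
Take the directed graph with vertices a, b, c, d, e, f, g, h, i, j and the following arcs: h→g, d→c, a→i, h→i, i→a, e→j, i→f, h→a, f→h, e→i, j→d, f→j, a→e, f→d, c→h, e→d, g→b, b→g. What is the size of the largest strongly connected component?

8

{a, c, d, e, f, h, i, j} are all mutually reachable — one SCC of size 8.
{b, g} are all mutually reachable — one SCC of size 2.
The largest has 8 vertices.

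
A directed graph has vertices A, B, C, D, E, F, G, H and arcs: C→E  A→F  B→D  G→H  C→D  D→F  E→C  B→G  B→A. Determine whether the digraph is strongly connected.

There is no directed path from H to E, so the graph is not strongly connected.

No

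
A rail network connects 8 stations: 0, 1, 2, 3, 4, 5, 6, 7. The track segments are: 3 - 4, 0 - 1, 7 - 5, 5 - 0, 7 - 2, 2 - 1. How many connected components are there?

3

6 is isolated — a component by itself.
Starting from 3 we can reach 3, 4. That is one component of size 2.
Starting from 0 we can reach 0, 1, 2, 5, 7. That is one component of size 5.
Total: 3 components.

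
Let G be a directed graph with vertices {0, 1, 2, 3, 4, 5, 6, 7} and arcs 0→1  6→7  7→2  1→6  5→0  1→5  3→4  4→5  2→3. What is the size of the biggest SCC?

8

{0, 1, 2, 3, 4, 5, 6, 7} are all mutually reachable — one SCC of size 8.
The largest has 8 vertices.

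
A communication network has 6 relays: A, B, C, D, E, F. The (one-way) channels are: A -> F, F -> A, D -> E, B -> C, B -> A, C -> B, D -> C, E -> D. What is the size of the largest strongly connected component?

{A, F} are all mutually reachable — one SCC of size 2.
{D, E} are all mutually reachable — one SCC of size 2.
{B, C} are all mutually reachable — one SCC of size 2.
The largest has 2 vertices.

2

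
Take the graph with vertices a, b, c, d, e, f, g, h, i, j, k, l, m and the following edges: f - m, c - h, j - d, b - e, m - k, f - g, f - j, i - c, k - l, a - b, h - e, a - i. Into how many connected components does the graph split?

2

Starting from a we can reach a, b, c, e, h, i. That is one component of size 6.
Starting from d we can reach d, f, g, j, k, l, m. That is one component of size 7.
Total: 2 components.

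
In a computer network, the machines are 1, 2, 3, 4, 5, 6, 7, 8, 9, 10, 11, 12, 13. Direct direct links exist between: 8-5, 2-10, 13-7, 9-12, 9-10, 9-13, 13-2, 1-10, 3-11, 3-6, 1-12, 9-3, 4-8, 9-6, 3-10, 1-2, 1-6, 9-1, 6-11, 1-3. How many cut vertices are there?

Removing 8 increases the component count from 2 to 3, so 8 is a cut vertex.
Removing 13 increases the component count from 2 to 3, so 13 is a cut vertex.
By contrast removing 7 leaves 2 components; it is not a cut vertex. No other vertex is a cut vertex either.

2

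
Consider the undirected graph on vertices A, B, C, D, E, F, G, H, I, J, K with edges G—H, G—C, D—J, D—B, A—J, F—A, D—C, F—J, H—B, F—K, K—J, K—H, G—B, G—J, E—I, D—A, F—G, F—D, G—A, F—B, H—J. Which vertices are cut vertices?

Removing E, for instance, still leaves 2 components. No single vertex removal increases the component count — the graph has no articulation points.

none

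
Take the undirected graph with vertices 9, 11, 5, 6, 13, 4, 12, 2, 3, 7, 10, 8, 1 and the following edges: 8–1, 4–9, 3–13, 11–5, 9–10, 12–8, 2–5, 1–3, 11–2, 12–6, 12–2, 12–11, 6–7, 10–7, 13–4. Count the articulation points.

Removing 12 increases the component count from 1 to 2, so 12 is a cut vertex.
By contrast removing 6 leaves 1 component; it is not a cut vertex. No other vertex is a cut vertex either.

1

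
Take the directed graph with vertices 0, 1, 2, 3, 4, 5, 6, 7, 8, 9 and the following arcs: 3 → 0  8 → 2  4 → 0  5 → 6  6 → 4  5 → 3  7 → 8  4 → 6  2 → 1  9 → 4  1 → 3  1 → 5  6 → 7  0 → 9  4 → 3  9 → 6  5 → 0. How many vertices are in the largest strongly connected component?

10

{0, 1, 2, 3, 4, 5, 6, 7, 8, 9} are all mutually reachable — one SCC of size 10.
The largest has 10 vertices.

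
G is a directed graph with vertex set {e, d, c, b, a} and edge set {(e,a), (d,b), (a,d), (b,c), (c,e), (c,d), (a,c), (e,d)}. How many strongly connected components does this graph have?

1

{a, b, c, d, e} are all mutually reachable — one SCC of size 5.
That gives 1 strongly connected component.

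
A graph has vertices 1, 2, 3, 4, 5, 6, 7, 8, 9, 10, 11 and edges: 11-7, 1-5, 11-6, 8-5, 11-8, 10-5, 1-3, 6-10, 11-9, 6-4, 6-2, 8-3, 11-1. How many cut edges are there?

4

The edges on the cycle 11-6-10-5-8-11 are not bridges since each lies on that cycle.
But removing 6-2 disconnects 6 from 2; removing 6-4 disconnects 6 from 4; removing 7-11 disconnects 7 from 11; removing 9-11 disconnects 9 from 11 — these are bridges.
That makes 4 bridges.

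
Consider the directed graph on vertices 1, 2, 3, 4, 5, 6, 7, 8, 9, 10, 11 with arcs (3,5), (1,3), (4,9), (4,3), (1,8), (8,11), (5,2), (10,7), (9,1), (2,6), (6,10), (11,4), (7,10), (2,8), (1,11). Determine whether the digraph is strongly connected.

No

There is no directed path from 6 to 3, so the graph is not strongly connected.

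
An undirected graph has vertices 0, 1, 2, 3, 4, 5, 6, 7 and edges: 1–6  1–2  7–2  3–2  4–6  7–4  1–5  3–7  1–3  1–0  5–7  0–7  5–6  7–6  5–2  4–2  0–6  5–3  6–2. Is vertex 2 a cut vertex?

No

Deleting 2 leaves 1 component (was 1) (its neighbors 1, 3, 4, 5, 6, 7 remain connected to each other), so 2 is not a cut vertex.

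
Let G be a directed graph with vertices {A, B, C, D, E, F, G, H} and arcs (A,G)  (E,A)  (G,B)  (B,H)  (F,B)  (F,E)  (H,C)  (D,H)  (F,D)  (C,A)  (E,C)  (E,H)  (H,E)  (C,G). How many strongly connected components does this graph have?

3

{A, B, C, E, G, H} are all mutually reachable — one SCC of size 6.
{F} is an SCC by itself.
{D} is an SCC by itself.
That gives 3 strongly connected components.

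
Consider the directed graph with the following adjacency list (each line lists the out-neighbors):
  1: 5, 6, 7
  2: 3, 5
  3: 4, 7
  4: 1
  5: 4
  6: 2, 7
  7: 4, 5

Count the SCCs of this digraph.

{1, 2, 3, 4, 5, 6, 7} are all mutually reachable — one SCC of size 7.
That gives 1 strongly connected component.

1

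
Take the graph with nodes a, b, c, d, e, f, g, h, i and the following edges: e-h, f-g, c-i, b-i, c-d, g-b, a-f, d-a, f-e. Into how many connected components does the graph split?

Starting from a we can reach a, b, c, d, e, f, g, h, i. That is one component of size 9.
Total: 1 component.

1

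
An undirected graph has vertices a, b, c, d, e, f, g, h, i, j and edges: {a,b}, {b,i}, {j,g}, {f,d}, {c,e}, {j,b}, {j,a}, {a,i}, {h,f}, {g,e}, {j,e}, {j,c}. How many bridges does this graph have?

2

The edges on the cycle j-c-e-j are not bridges since each lies on that cycle.
But removing f–d disconnects f from d; removing f–h disconnects f from h — these are bridges.
That makes 2 bridges.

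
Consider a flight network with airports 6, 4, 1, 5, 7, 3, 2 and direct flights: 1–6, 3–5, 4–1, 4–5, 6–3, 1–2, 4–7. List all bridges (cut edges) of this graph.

The edges on the cycle 4-1-6-3-5-4 are not bridges since each lies on that cycle.
But removing 1–2 disconnects 1 from 2; removing 4–7 disconnects 4 from 7 — these are bridges.

1-2, 4-7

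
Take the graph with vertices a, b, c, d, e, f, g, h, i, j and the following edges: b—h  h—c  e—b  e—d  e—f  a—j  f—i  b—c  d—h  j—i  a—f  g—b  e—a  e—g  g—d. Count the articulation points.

1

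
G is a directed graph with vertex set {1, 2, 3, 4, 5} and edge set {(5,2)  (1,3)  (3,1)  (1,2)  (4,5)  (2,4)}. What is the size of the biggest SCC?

3

{2, 4, 5} are all mutually reachable — one SCC of size 3.
{1, 3} are all mutually reachable — one SCC of size 2.
The largest has 3 vertices.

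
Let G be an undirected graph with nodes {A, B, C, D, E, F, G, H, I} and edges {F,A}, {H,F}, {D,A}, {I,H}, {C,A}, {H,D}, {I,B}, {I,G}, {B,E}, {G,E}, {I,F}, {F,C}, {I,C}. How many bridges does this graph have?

0

The edges on the cycle I-G-E-B-I are not bridges since each lies on that cycle.
Every edge lies on some cycle, so there are no bridges.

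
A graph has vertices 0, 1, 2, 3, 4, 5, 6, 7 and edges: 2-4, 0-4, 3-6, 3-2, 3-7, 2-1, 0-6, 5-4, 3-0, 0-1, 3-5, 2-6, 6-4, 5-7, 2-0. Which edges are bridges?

The edges on the cycle 2-0-1-2 are not bridges since each lies on that cycle.
Every edge lies on some cycle, so there are no bridges.

none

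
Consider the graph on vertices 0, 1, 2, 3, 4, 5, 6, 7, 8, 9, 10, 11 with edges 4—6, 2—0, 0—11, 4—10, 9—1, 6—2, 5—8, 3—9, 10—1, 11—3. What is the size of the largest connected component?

7 is isolated — a component by itself.
Starting from 5 we can reach 5, 8. That is one component of size 2.
Starting from 0 we can reach 0, 1, 2, 3, 4, 6, 9, 10, 11. That is one component of size 9.
The largest has 9 vertices.

9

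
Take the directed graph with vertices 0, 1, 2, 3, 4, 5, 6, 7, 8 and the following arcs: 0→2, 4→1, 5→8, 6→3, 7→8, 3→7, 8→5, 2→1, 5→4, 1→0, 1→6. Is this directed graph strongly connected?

Yes

From 4 we can reach every vertex (0, 1, 2, 3, 4, 5, 6, 7, 8), and every vertex can reach 4 (0, 1, 2, 3, 4, 5, 6, 7, 8). So the whole graph is one strongly connected component.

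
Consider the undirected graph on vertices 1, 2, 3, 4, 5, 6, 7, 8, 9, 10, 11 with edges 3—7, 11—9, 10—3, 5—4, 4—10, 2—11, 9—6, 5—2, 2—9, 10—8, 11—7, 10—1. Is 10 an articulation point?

Deleting 10 raises the number of components from 1 to 3, so 10 is a cut vertex.

Yes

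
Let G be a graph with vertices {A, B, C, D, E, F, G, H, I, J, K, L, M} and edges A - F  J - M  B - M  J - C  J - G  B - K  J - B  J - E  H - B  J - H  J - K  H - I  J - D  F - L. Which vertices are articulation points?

Removing F increases the component count from 2 to 3, so F is a cut vertex.
Removing H increases the component count from 2 to 3, so H is a cut vertex.
Removing J increases the component count from 2 to 6, so J is a cut vertex.
By contrast removing B leaves 2 components; it is not a cut vertex. No other vertex is a cut vertex either.

F, H, J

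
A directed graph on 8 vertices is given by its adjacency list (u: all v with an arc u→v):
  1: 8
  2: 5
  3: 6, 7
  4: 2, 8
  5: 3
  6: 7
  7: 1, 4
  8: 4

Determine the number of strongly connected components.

1

{1, 2, 3, 4, 5, 6, 7, 8} are all mutually reachable — one SCC of size 8.
That gives 1 strongly connected component.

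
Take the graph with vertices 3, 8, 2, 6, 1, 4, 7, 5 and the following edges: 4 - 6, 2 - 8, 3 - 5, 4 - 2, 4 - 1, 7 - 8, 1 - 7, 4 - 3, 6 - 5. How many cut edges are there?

0

The edges on the cycle 4-1-7-8-2-4 are not bridges since each lies on that cycle.
Every edge lies on some cycle, so there are no bridges.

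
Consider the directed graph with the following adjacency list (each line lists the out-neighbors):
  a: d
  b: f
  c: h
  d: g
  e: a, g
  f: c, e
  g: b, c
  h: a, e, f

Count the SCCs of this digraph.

1

{a, b, c, d, e, f, g, h} are all mutually reachable — one SCC of size 8.
That gives 1 strongly connected component.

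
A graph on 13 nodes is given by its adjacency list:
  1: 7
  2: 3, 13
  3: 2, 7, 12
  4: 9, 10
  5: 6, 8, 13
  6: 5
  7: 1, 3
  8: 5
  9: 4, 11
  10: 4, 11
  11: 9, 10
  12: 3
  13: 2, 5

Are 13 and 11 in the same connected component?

No

The component containing 13 is {1, 2, 3, 5, 6, 7, 8, 12, 13}, and 11 is not in it.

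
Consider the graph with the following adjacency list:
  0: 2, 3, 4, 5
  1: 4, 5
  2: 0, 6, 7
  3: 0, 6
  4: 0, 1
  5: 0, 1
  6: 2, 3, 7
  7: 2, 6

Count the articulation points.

Removing 0 increases the component count from 1 to 2, so 0 is a cut vertex.
By contrast removing 4 leaves 1 component; it is not a cut vertex. No other vertex is a cut vertex either.

1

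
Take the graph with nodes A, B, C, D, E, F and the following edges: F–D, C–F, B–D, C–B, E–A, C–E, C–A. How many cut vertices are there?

1

Removing C increases the component count from 1 to 2, so C is a cut vertex.
By contrast removing B leaves 1 component; it is not a cut vertex. No other vertex is a cut vertex either.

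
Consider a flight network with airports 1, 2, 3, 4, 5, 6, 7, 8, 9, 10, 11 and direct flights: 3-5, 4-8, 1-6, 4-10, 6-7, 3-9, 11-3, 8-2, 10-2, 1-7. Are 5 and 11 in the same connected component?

Yes

From 5 we can reach 3, 5, 9, 11, which includes 11.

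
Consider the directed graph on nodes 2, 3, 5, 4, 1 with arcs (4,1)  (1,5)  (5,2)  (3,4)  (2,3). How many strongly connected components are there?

1

{1, 2, 3, 4, 5} are all mutually reachable — one SCC of size 5.
That gives 1 strongly connected component.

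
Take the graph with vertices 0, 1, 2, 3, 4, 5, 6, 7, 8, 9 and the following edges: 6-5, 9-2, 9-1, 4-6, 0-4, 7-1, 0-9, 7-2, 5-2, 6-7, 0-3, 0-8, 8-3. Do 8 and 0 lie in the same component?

Yes

From 8 we can reach 0, 1, 2, 3, 4, 5, 6, 7, 8, 9, which includes 0.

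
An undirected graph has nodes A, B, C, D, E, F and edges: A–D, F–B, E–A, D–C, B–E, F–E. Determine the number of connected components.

Starting from A we can reach A, B, C, D, E, F. That is one component of size 6.
Total: 1 component.

1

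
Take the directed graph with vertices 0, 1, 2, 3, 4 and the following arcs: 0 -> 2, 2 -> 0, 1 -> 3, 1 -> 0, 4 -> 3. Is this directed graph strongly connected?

No

There is no directed path from 4 to 0, so the graph is not strongly connected.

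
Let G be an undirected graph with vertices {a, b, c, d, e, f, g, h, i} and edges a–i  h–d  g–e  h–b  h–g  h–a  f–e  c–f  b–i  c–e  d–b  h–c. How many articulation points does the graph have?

Removing h increases the component count from 1 to 2, so h is a cut vertex.
By contrast removing i leaves 1 component; it is not a cut vertex. No other vertex is a cut vertex either.

1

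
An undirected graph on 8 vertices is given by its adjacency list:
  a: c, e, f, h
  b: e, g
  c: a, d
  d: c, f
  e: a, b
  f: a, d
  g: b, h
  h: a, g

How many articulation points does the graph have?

1

Removing a increases the component count from 1 to 2, so a is a cut vertex.
By contrast removing b leaves 1 component; it is not a cut vertex. No other vertex is a cut vertex either.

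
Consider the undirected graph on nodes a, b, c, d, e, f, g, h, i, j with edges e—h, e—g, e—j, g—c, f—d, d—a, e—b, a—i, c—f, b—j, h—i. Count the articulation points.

1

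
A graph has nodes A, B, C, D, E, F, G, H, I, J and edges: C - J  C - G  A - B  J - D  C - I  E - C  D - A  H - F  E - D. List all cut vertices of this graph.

A, C, D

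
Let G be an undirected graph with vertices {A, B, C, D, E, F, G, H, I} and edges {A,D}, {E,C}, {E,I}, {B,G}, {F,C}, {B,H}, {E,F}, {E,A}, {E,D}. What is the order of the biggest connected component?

6

Starting from B we can reach B, G, H. That is one component of size 3.
Starting from A we can reach A, C, D, E, F, I. That is one component of size 6.
The largest has 6 vertices.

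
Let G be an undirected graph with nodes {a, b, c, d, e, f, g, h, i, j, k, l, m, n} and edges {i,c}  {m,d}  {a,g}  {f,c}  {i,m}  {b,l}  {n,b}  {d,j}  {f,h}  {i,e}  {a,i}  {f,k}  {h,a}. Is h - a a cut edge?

No

After removing h - a, the path h-f-c-i-a still connects them, so the edge is not a bridge.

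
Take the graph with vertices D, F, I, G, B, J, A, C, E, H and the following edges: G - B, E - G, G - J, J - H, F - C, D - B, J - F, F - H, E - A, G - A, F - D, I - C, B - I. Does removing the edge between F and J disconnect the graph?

No

After removing F - J, the path F-H-J still connects them, so the edge is not a bridge.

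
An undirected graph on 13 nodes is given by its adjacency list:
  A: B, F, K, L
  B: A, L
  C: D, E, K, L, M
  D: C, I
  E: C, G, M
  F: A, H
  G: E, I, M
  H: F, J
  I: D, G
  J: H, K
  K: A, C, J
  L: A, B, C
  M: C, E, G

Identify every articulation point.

C

Removing C increases the component count from 1 to 2, so C is a cut vertex.
By contrast removing E leaves 1 component; it is not a cut vertex. No other vertex is a cut vertex either.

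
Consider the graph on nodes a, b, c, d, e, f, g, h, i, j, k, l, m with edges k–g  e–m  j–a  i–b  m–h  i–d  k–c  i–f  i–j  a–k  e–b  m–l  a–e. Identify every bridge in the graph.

a-k, c-k, d-i, e-m, f-i, g-k, h-m, l-m

The edges on the cycle i-j-a-e-b-i are not bridges since each lies on that cycle.
But removing c–k disconnects c from k; removing h–m disconnects h from m; removing e–m disconnects e from m; removing g–k disconnects g from k — these are bridges.
In total 8 edges are bridges.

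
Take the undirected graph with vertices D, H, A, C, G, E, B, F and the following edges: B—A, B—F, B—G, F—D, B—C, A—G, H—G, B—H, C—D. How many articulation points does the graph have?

Removing B increases the component count from 2 to 3, so B is a cut vertex.
By contrast removing H leaves 2 components; it is not a cut vertex. No other vertex is a cut vertex either.

1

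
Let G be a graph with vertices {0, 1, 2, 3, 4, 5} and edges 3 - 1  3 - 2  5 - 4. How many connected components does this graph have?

0 is isolated — a component by itself.
Starting from 4 we can reach 4, 5. That is one component of size 2.
Starting from 1 we can reach 1, 2, 3. That is one component of size 3.
Total: 3 components.

3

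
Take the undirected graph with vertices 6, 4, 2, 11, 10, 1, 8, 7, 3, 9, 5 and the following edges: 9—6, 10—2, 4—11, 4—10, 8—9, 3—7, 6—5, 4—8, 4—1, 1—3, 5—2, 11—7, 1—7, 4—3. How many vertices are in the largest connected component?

Starting from 1 we can reach 1, 2, 3, 4, 5, 6, 7, 8, 9, 10, 11. That is one component of size 11.
The largest has 11 vertices.

11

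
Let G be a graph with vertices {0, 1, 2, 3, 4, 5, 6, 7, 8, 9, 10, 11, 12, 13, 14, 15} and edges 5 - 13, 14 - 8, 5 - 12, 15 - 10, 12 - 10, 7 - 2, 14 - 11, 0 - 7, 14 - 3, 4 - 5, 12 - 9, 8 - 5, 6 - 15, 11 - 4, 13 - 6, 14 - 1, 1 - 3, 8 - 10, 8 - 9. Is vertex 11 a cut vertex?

No

Deleting 11 leaves 2 components (was 2), so 11 is not a cut vertex.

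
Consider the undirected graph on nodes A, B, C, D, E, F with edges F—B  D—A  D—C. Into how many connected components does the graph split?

3

E is isolated — a component by itself.
Starting from B we can reach B, F. That is one component of size 2.
Starting from A we can reach A, C, D. That is one component of size 3.
Total: 3 components.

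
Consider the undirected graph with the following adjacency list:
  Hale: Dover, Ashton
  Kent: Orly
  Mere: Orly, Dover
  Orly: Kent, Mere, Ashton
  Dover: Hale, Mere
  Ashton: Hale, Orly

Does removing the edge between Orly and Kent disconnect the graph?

Removing Orly-Kent leaves no path between Orly and Kent: the component count goes from 1 to 2. So it is a bridge.

Yes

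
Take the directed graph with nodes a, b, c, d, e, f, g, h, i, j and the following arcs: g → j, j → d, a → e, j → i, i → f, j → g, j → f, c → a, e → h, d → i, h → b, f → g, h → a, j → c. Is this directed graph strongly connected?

No

There is no directed path from b to c, so the graph is not strongly connected.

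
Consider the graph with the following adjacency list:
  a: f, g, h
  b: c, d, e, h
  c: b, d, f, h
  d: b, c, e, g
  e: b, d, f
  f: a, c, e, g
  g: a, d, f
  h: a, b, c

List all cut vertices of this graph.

none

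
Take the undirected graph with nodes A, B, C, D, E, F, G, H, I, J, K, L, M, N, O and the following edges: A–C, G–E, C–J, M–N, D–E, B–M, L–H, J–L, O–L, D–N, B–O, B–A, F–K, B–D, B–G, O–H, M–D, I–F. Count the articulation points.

2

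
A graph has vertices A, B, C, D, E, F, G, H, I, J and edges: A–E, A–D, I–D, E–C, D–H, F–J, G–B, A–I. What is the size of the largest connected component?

Starting from F we can reach F, J. That is one component of size 2.
Starting from B we can reach B, G. That is one component of size 2.
Starting from A we can reach A, C, D, E, H, I. That is one component of size 6.
The largest has 6 vertices.

6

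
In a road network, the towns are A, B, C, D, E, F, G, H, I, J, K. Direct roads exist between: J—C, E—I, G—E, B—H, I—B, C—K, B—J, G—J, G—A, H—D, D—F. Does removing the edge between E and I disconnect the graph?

No

After removing E—I, the path E-G-J-B-I still connects them, so the edge is not a bridge.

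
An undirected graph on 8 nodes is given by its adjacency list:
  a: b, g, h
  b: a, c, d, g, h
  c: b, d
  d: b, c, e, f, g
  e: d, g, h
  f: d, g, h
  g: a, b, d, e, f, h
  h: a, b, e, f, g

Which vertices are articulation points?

Removing h, for instance, still leaves 1 component. No single vertex removal increases the component count — the graph has no articulation points.

none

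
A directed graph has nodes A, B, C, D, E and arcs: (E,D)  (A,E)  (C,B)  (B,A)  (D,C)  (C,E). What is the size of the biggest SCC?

5

{A, B, C, D, E} are all mutually reachable — one SCC of size 5.
The largest has 5 vertices.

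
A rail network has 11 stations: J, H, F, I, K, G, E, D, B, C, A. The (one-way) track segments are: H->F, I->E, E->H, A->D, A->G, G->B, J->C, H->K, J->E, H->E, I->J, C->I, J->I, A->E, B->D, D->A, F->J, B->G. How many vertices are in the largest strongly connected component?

6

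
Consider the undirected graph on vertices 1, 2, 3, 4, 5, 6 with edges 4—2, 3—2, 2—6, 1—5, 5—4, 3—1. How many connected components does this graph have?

1

Starting from 1 we can reach 1, 2, 3, 4, 5, 6. That is one component of size 6.
Total: 1 component.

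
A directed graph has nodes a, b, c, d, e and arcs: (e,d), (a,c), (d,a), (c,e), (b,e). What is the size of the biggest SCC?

4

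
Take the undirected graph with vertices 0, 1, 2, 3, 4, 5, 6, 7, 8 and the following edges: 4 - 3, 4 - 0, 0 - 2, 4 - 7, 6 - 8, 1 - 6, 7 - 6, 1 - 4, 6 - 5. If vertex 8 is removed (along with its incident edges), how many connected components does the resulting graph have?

1

With 8 gone, the remaining components are: {0, 1, 2, 3, 4, 5, 6, 7}.
That is 1 component.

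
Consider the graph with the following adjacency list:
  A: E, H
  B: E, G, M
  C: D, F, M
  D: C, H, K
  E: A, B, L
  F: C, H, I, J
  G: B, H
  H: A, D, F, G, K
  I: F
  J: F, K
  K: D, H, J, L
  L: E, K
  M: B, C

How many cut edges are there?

1

The edges on the cycle H-A-E-L-K-H are not bridges since each lies on that cycle.
But removing I-F disconnects I from F — this is a bridge.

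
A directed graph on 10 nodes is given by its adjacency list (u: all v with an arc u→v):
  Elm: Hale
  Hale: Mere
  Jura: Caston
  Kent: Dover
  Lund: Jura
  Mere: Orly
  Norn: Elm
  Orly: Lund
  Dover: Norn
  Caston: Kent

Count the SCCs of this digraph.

1

{Elm, Hale, Jura, Kent, Lund, Mere, Norn, Orly, Dover, Caston} are all mutually reachable — one SCC of size 10.
That gives 1 strongly connected component.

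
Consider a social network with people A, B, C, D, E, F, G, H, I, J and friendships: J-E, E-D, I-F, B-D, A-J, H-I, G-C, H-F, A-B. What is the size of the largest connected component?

5

Starting from C we can reach C, G. That is one component of size 2.
Starting from F we can reach F, H, I. That is one component of size 3.
Starting from A we can reach A, B, D, E, J. That is one component of size 5.
The largest has 5 vertices.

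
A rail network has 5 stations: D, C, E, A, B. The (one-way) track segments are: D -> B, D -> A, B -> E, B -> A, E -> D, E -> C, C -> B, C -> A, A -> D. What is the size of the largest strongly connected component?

5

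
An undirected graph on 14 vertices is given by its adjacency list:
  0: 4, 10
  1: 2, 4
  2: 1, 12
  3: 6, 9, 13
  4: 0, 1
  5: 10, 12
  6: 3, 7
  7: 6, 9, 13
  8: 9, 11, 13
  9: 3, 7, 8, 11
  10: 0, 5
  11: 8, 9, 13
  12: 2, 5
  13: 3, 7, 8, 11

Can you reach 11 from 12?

The component containing 12 is {0, 1, 2, 4, 5, 10, 12}, and 11 is not in it.

No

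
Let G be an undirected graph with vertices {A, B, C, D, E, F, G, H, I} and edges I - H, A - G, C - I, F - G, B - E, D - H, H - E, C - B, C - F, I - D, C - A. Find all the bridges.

none

The edges on the cycle I-D-H-I are not bridges since each lies on that cycle.
Every edge lies on some cycle, so there are no bridges.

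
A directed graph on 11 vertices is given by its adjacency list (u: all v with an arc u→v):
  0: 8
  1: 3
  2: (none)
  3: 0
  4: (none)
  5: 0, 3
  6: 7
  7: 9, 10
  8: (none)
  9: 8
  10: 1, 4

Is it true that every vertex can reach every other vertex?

There is no directed path from 6 to 5, so the graph is not strongly connected.

No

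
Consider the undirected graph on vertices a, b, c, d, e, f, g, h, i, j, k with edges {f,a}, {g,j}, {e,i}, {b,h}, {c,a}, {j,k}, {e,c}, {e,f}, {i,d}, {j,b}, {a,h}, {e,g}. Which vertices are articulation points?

e, i, j

Removing e increases the component count from 1 to 2, so e is a cut vertex.
Removing i increases the component count from 1 to 2, so i is a cut vertex.
Removing j increases the component count from 1 to 2, so j is a cut vertex.
By contrast removing d leaves 1 component; it is not a cut vertex. No other vertex is a cut vertex either.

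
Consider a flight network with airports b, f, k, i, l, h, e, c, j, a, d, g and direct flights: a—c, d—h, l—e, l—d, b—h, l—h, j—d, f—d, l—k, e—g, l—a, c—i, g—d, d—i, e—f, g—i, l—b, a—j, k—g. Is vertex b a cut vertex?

Deleting b leaves 1 component (was 1) (its neighbors h, l remain connected to each other), so b is not a cut vertex.

No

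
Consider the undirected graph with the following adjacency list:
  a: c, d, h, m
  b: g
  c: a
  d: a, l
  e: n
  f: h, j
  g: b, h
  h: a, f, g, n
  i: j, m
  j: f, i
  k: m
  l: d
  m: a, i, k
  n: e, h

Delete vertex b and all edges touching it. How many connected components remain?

1

With b gone, the remaining components are: {a, c, d, e, f, g, h, i, j, k, l, m, n}.
That is 1 component.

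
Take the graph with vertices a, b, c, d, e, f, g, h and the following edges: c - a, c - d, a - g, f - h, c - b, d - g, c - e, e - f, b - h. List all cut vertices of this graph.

Removing c increases the component count from 1 to 2, so c is a cut vertex.
By contrast removing e leaves 1 component; it is not a cut vertex. No other vertex is a cut vertex either.

c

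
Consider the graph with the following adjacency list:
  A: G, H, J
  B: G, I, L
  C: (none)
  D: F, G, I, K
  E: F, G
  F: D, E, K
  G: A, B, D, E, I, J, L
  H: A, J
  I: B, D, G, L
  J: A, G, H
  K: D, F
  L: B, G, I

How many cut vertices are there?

Removing G increases the component count from 2 to 3, so G is a cut vertex.
By contrast removing B leaves 2 components; it is not a cut vertex. No other vertex is a cut vertex either.

1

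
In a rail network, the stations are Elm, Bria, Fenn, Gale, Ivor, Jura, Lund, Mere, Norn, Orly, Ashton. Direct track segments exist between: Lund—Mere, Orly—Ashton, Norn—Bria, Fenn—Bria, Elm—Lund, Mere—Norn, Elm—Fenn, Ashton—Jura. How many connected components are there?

4

Gale is isolated — a component by itself.
Ivor is isolated — a component by itself.
Starting from Jura we can reach Jura, Orly, Ashton. That is one component of size 3.
Starting from Elm we can reach Elm, Bria, Fenn, Lund, Mere, Norn. That is one component of size 6.
Total: 4 components.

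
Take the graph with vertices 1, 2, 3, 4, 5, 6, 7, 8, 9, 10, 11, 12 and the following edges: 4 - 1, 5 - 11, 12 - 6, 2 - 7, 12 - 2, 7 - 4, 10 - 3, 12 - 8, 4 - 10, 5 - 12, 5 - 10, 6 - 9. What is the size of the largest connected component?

12

Starting from 1 we can reach 1, 2, 3, 4, 5, 6, 7, 8, 9, 10, 11, 12. That is one component of size 12.
The largest has 12 vertices.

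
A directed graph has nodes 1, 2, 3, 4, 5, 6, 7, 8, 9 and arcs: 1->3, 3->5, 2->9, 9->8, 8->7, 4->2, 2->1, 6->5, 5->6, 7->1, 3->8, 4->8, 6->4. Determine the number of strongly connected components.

{1, 2, 3, 4, 5, 6, 7, 8, 9} are all mutually reachable — one SCC of size 9.
That gives 1 strongly connected component.

1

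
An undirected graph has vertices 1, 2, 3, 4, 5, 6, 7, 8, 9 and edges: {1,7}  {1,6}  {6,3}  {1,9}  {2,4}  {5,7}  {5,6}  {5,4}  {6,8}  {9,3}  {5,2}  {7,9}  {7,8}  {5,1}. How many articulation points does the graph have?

Removing 5 increases the component count from 1 to 2, so 5 is a cut vertex.
By contrast removing 8 leaves 1 component; it is not a cut vertex. No other vertex is a cut vertex either.

1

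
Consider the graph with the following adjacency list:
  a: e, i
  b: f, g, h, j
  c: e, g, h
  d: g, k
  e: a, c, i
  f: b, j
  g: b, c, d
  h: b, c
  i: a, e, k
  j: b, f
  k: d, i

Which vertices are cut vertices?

b

Removing b increases the component count from 1 to 2, so b is a cut vertex.
By contrast removing i leaves 1 component; it is not a cut vertex. No other vertex is a cut vertex either.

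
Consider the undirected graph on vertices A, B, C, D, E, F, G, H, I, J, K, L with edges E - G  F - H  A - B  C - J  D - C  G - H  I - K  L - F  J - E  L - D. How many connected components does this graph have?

3

Starting from A we can reach A, B. That is one component of size 2.
Starting from I we can reach I, K. That is one component of size 2.
Starting from C we can reach C, D, E, F, G, H, J, L. That is one component of size 8.
Total: 3 components.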